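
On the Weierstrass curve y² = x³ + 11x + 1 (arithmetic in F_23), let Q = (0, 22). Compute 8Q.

(8, 7)

Double-and-add on 8 = (1000)₂. Start with Q = (0, 22) for the leading 1-bit.
double: tangent at (0, 22): λ = (3·0² + 11)/(2·22) ≡ 11/21. 21⁻¹ ≡ 11 (mod 23), so λ ≡ 11·11 ≡ 6.
  x = λ² - 0 - 0 = 36 - 0 ≡ 13; y = λ·(0 - 13) - 22 ≡ 15. → (13, 15)
double: tangent at (13, 15): λ = (3·13² + 11)/(2·15) ≡ 12/7. 7⁻¹ ≡ 10 (mod 23), so λ ≡ 12·10 ≡ 5.
  x = λ² - 13 - 13 = 25 - 26 ≡ 22; y = λ·(13 - 22) - 15 ≡ 9. → (22, 9)
double: tangent at (22, 9): λ = (3·22² + 11)/(2·9) ≡ 14/18. 18⁻¹ ≡ 9 (mod 23), so λ ≡ 14·9 ≡ 11.
  x = λ² - 22 - 22 = 121 - 44 ≡ 8; y = λ·(22 - 8) - 9 ≡ 7. → (8, 7)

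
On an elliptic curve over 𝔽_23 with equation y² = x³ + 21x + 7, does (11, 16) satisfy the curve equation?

y² = 16² ≡ 3; x³ + 21x + 7 = 1569 ≡ 5 (mod 23). 3 ≠ 5.

no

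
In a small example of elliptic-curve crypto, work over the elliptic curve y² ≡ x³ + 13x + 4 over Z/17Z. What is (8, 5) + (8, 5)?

tangent at (8, 5): λ = (3·8² + 13)/(2·5) ≡ 1/10. 10⁻¹ ≡ 12 (mod 17) since 10·12 = 120 ≡ 1, so λ ≡ 1·12 ≡ 12.
  x = λ² - 8 - 8 = 144 - 16 ≡ 9; y = λ·(8 - 9) - 5 ≡ 0. → (9, 0)

(9, 0)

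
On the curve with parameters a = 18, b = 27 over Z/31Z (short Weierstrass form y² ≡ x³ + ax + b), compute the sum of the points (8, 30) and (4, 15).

(4, 16)

(8, 30) + (4, 15). λ = (15 - 30)/(4 - 8) ≡ 16/27 mod 31. 27⁻¹ ≡ 23 (mod 31), so λ ≡ 27.
  x = λ² - 8 - 4 = 729 - 12 ≡ 4; y = λ·(8 - 4) - 30 ≡ 16. → (4, 16)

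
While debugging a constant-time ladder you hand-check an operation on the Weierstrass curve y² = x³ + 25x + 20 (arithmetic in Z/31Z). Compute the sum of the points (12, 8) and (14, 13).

(12, 8) + (14, 13). λ = (13 - 8)/(14 - 12) ≡ 5/2 mod 31. 2⁻¹ ≡ 16 (mod 31), so λ ≡ 18.
  x = λ² - 12 - 14 = 324 - 26 ≡ 19; y = λ·(12 - 19) - 8 ≡ 21. → (19, 21)

(19, 21)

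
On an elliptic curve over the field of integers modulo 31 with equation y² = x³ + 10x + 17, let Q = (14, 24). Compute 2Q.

tangent at (14, 24): λ = (3·14² + 10)/(2·24) ≡ 9/17. 17⁻¹ ≡ 11 (mod 31) since 17·11 = 187 ≡ 1, so λ ≡ 9·11 ≡ 6.
  x = λ² - 14 - 14 = 36 - 28 ≡ 8; y = λ·(14 - 8) - 24 ≡ 12. → (8, 12)

(8, 12)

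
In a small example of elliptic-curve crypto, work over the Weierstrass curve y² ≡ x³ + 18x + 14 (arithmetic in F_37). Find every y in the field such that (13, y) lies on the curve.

x³ + 18x + 14 = 2445 ≡ 3 (mod 37).
Square roots of 3 mod 37: 15 and 22 (since 15² = 225 ≡ 3).

15, 22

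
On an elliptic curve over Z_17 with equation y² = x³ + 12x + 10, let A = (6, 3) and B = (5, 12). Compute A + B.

(2, 12)

(6, 3) + (5, 12). λ = (12 - 3)/(5 - 6) ≡ 9/16 mod 17. 16⁻¹ ≡ 16 (mod 17), so λ ≡ 8.
  x = λ² - 6 - 5 = 64 - 11 ≡ 2; y = λ·(6 - 2) - 3 ≡ 12. → (2, 12)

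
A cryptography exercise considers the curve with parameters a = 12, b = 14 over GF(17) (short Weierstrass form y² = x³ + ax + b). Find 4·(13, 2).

(9, 16)

Write P = (13, 2).
Double-and-add on 4 = (100)₂. Start with P = (13, 2) for the leading 1-bit.
double: tangent at (13, 2): λ = (3·13² + 12)/(2·2) ≡ 9/4. 4⁻¹ ≡ 13 (mod 17), so λ ≡ 9·13 ≡ 15.
  x = λ² - 13 - 13 = 225 - 26 ≡ 12; y = λ·(13 - 12) - 2 ≡ 13. → (12, 13)
double: tangent at (12, 13): λ = (3·12² + 12)/(2·13) ≡ 2/9. 9⁻¹ ≡ 2 (mod 17), so λ ≡ 2·2 ≡ 4.
  x = λ² - 12 - 12 = 16 - 24 ≡ 9; y = λ·(12 - 9) - 13 ≡ 16. → (9, 16)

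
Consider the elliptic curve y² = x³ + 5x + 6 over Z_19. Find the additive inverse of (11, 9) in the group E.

-(11, 9) = (11, -9 mod 19) = (11, 10).

(11, 10)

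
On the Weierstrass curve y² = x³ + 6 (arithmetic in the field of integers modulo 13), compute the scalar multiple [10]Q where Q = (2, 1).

Repeated addition: build up to 10Q.
2Q: tangent at (2, 1): λ = (3·2² + 0)/(2·1) ≡ 12/2. 2⁻¹ ≡ 7 (mod 13), so λ ≡ 12·7 ≡ 6.
  x = λ² - 2 - 2 = 36 - 4 ≡ 6; y = λ·(2 - 6) - 1 ≡ 1. → (6, 1)
3Q: (6, 1) + (2, 1). λ = (1 - 1)/(2 - 6) ≡ 0/9 mod 13. 9⁻¹ ≡ 3 (mod 13) since 9·3 = 27 ≡ 1, so λ ≡ 0.
  x = λ² - 6 - 2 = 0 - 8 ≡ 5; y = λ·(6 - 5) - 1 ≡ 12. → (5, 12)
4Q: (5, 12) + (2, 1). λ = (1 - 12)/(2 - 5) ≡ 2/10 mod 13. 10⁻¹ ≡ 4 (mod 13), so λ ≡ 8.
  x = λ² - 5 - 2 = 64 - 7 ≡ 5; y = λ·(5 - 5) - 12 ≡ 1. → (5, 1)
5Q: (5, 1) + (2, 1). λ = (1 - 1)/(2 - 5) ≡ 0/10 mod 13. 10⁻¹ ≡ 4 (mod 13), so λ ≡ 0.
  x = λ² - 5 - 2 = 0 - 7 ≡ 6; y = λ·(5 - 6) - 1 ≡ 12. → (6, 12)
6Q: (6, 12) + (2, 1). λ = (1 - 12)/(2 - 6) ≡ 2/9 mod 13. 9⁻¹ ≡ 3 (mod 13), so λ ≡ 6.
  x = λ² - 6 - 2 = 36 - 8 ≡ 2; y = λ·(6 - 2) - 12 ≡ 12. → (2, 12)
7Q: (2, 12) + (2, 1): same x and y₁ ≡ -y₂, so the sum is ∞.
8Q: ∞ + (2, 1) = (2, 1) (identity).
9Q: tangent at (2, 1): λ = (3·2² + 0)/(2·1) ≡ 12/2. 2⁻¹ ≡ 7 (mod 13), so λ ≡ 12·7 ≡ 6.
  x = λ² - 2 - 2 = 36 - 4 ≡ 6; y = λ·(2 - 6) - 1 ≡ 1. → (6, 1)
10Q: (6, 1) + (2, 1). λ = (1 - 1)/(2 - 6) ≡ 0/9 mod 13. 9⁻¹ ≡ 3 (mod 13) since 9·3 = 27 ≡ 1, so λ ≡ 0.
  x = λ² - 6 - 2 = 0 - 8 ≡ 5; y = λ·(6 - 5) - 1 ≡ 12. → (5, 12)

(5, 12)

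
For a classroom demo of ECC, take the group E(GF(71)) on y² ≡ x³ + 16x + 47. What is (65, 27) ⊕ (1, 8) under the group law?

(37, 39)

(65, 27) + (1, 8). λ = (8 - 27)/(1 - 65) ≡ 52/7 mod 71. 7⁻¹ ≡ 61 (mod 71), so λ ≡ 48.
  x = λ² - 65 - 1 = 2304 - 66 ≡ 37; y = λ·(65 - 37) - 27 ≡ 39. → (37, 39)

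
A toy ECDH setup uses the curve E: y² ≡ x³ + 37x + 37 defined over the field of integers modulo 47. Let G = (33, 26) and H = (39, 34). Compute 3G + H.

(16, 5)

First 3G:
Repeated addition: build up to 3G.
2G: tangent at (33, 26): λ = (3·33² + 37)/(2·26) ≡ 14/5. 5⁻¹ ≡ 19 (mod 47), so λ ≡ 14·19 ≡ 31.
  x = λ² - 33 - 33 = 961 - 66 ≡ 2; y = λ·(33 - 2) - 26 ≡ 42. → (2, 42)
3G: (2, 42) + (33, 26). λ = (26 - 42)/(33 - 2) ≡ 31/31 mod 47. 31⁻¹ ≡ 44 (mod 47) since 31·44 = 1364 ≡ 1, so λ ≡ 1.
  x = λ² - 2 - 33 = 1 - 35 ≡ 13; y = λ·(2 - 13) - 42 ≡ 41. → (13, 41)
3G = (13, 41).
Finally 3G + H:
(13, 41) + (39, 34). λ = (34 - 41)/(39 - 13) ≡ 40/26 mod 47. 26⁻¹ ≡ 38 (mod 47), so λ ≡ 16.
  x = λ² - 13 - 39 = 256 - 52 ≡ 16; y = λ·(13 - 16) - 41 ≡ 5. → (16, 5)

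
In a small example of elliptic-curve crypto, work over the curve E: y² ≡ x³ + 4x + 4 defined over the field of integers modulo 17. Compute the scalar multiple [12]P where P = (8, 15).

Double-and-add on 12 = (1100)₂. Start with P = (8, 15) for the leading 1-bit.
double: tangent at (8, 15): λ = (3·8² + 4)/(2·15) ≡ 9/13. 13⁻¹ ≡ 4 (mod 17) since 13·4 = 52 ≡ 1, so λ ≡ 9·4 ≡ 2.
  x = λ² - 8 - 8 = 4 - 16 ≡ 5; y = λ·(8 - 5) - 15 ≡ 8. → (5, 8)
add P: (5, 8) + (8, 15). λ = (15 - 8)/(8 - 5) ≡ 7/3 mod 17. 3⁻¹ ≡ 6 (mod 17), so λ ≡ 8.
  x = λ² - 5 - 8 = 64 - 13 ≡ 0; y = λ·(5 - 0) - 8 ≡ 15. → (0, 15)
double: tangent at (0, 15): λ = (3·0² + 4)/(2·15) ≡ 4/13. 13⁻¹ ≡ 4 (mod 17), so λ ≡ 4·4 ≡ 16.
  x = λ² - 0 - 0 = 256 - 0 ≡ 1; y = λ·(0 - 1) - 15 ≡ 3. → (1, 3)
double: tangent at (1, 3): λ = (3·1² + 4)/(2·3) ≡ 7/6. 6⁻¹ ≡ 3 (mod 17) since 6·3 = 18 ≡ 1, so λ ≡ 7·3 ≡ 4.
  x = λ² - 1 - 1 = 16 - 2 ≡ 14; y = λ·(1 - 14) - 3 ≡ 13. → (14, 13)

(14, 13)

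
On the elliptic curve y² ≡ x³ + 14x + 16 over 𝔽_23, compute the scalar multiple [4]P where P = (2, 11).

Double-and-add on 4 = (100)₂. Start with P = (2, 11) for the leading 1-bit.
double: tangent at (2, 11): λ = (3·2² + 14)/(2·11) ≡ 3/22. 22⁻¹ ≡ 22 (mod 23), so λ ≡ 3·22 ≡ 20.
  x = λ² - 2 - 2 = 400 - 4 ≡ 5; y = λ·(2 - 5) - 11 ≡ 21. → (5, 21)
double: tangent at (5, 21): λ = (3·5² + 14)/(2·21) ≡ 20/19. 19⁻¹ ≡ 17 (mod 23) since 19·17 = 323 ≡ 1, so λ ≡ 20·17 ≡ 18.
  x = λ² - 5 - 5 = 324 - 10 ≡ 15; y = λ·(5 - 15) - 21 ≡ 6. → (15, 6)

(15, 6)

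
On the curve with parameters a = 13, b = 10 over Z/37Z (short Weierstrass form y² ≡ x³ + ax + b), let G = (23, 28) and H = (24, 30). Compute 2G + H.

First 2G:
Repeated addition: build up to 2G.
2G: tangent at (23, 28): λ = (3·23² + 13)/(2·28) ≡ 9/19. 19⁻¹ ≡ 2 (mod 37) since 19·2 = 38 ≡ 1, so λ ≡ 9·2 ≡ 18.
  x = λ² - 23 - 23 = 324 - 46 ≡ 19; y = λ·(23 - 19) - 28 ≡ 7. → (19, 7)
2G = (19, 7).
Finally 2G + H:
(19, 7) + (24, 30). λ = (30 - 7)/(24 - 19) ≡ 23/5 mod 37. 5⁻¹ ≡ 15 (mod 37) since 5·15 = 75 ≡ 1, so λ ≡ 12.
  x = λ² - 19 - 24 = 144 - 43 ≡ 27; y = λ·(19 - 27) - 7 ≡ 8. → (27, 8)

(27, 8)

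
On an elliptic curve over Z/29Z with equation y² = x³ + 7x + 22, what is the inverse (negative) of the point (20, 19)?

-(20, 19) = (20, -19 mod 29) = (20, 10).

(20, 10)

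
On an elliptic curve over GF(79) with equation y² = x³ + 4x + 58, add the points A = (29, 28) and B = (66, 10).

(29, 28) + (66, 10). λ = (10 - 28)/(66 - 29) ≡ 61/37 mod 79. 37⁻¹ ≡ 47 (mod 79), so λ ≡ 23.
  x = λ² - 29 - 66 = 529 - 95 ≡ 39; y = λ·(29 - 39) - 28 ≡ 58. → (39, 58)

(39, 58)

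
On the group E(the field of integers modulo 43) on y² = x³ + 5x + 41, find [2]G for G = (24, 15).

(39, 0)

tangent at (24, 15): λ = (3·24² + 5)/(2·15) ≡ 13/30. 30⁻¹ ≡ 33 (mod 43), so λ ≡ 13·33 ≡ 42.
  x = λ² - 24 - 24 = 1764 - 48 ≡ 39; y = λ·(24 - 39) - 15 ≡ 0. → (39, 0)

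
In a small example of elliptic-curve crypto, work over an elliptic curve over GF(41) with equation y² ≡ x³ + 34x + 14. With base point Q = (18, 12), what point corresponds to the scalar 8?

(2, 7)

Repeated addition: build up to 8Q.
2Q: tangent at (18, 12): λ = (3·18² + 34)/(2·12) ≡ 22/24. 24⁻¹ ≡ 12 (mod 41), so λ ≡ 22·12 ≡ 18.
  x = λ² - 18 - 18 = 324 - 36 ≡ 1; y = λ·(18 - 1) - 12 ≡ 7. → (1, 7)
3Q: (1, 7) + (18, 12). λ = (12 - 7)/(18 - 1) ≡ 5/17 mod 41. 17⁻¹ ≡ 29 (mod 41) since 17·29 = 493 ≡ 1, so λ ≡ 22.
  x = λ² - 1 - 18 = 484 - 19 ≡ 14; y = λ·(1 - 14) - 7 ≡ 35. → (14, 35)
4Q: (14, 35) + (18, 12). λ = (12 - 35)/(18 - 14) ≡ 18/4 mod 41. 4⁻¹ ≡ 31 (mod 41), so λ ≡ 25.
  x = λ² - 14 - 18 = 625 - 32 ≡ 19; y = λ·(14 - 19) - 35 ≡ 4. → (19, 4)
5Q: (19, 4) + (18, 12). λ = (12 - 4)/(18 - 19) ≡ 8/40 mod 41. 40⁻¹ ≡ 40 (mod 41) since 40·40 = 1600 ≡ 1, so λ ≡ 33.
  x = λ² - 19 - 18 = 1089 - 37 ≡ 27; y = λ·(19 - 27) - 4 ≡ 19. → (27, 19)
6Q: (27, 19) + (18, 12). λ = (12 - 19)/(18 - 27) ≡ 34/32 mod 41. 32⁻¹ ≡ 9 (mod 41), so λ ≡ 19.
  x = λ² - 27 - 18 = 361 - 45 ≡ 29; y = λ·(27 - 29) - 19 ≡ 25. → (29, 25)
7Q: (29, 25) + (18, 12). λ = (12 - 25)/(18 - 29) ≡ 28/30 mod 41. 30⁻¹ ≡ 26 (mod 41), so λ ≡ 31.
  x = λ² - 29 - 18 = 961 - 47 ≡ 12; y = λ·(29 - 12) - 25 ≡ 10. → (12, 10)
8Q: (12, 10) + (18, 12). λ = (12 - 10)/(18 - 12) ≡ 2/6 mod 41. 6⁻¹ ≡ 7 (mod 41) since 6·7 = 42 ≡ 1, so λ ≡ 14.
  x = λ² - 12 - 18 = 196 - 30 ≡ 2; y = λ·(12 - 2) - 10 ≡ 7. → (2, 7)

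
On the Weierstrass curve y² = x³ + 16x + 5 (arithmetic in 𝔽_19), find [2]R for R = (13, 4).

(10, 14)

tangent at (13, 4): λ = (3·13² + 16)/(2·4) ≡ 10/8. 8⁻¹ ≡ 12 (mod 19) since 8·12 = 96 ≡ 1, so λ ≡ 10·12 ≡ 6.
  x = λ² - 13 - 13 = 36 - 26 ≡ 10; y = λ·(13 - 10) - 4 ≡ 14. → (10, 14)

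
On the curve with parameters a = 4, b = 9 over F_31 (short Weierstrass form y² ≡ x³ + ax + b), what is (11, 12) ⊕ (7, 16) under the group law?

(11, 12) + (7, 16). λ = (16 - 12)/(7 - 11) ≡ 4/27 mod 31. 27⁻¹ ≡ 23 (mod 31), so λ ≡ 30.
  x = λ² - 11 - 7 = 900 - 18 ≡ 14; y = λ·(11 - 14) - 12 ≡ 22. → (14, 22)

(14, 22)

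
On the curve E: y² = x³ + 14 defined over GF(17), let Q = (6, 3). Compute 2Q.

tangent at (6, 3): λ = (3·6² + 0)/(2·3) ≡ 6/6. 6⁻¹ ≡ 3 (mod 17) since 6·3 = 18 ≡ 1, so λ ≡ 6·3 ≡ 1.
  x = λ² - 6 - 6 = 1 - 12 ≡ 6; y = λ·(6 - 6) - 3 ≡ 14. → (6, 14)

(6, 14)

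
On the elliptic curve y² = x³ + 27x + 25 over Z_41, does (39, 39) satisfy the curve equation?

yes

y² = 39² ≡ 4; x³ + 27x + 25 = 60397 ≡ 4 (mod 41). 4 = 4.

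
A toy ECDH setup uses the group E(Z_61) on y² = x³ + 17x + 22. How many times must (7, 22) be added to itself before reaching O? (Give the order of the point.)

4

2P: tangent at (7, 22): λ = (3·7² + 17)/(2·22) ≡ 42/44. 44⁻¹ ≡ 43 (mod 61) since 44·43 = 1892 ≡ 1, so λ ≡ 42·43 ≡ 37.
  x = λ² - 7 - 7 = 1369 - 14 ≡ 13; y = λ·(7 - 13) - 22 ≡ 0. → (13, 0)
3P: (13, 0) + (7, 22). λ = (22 - 0)/(7 - 13) ≡ 22/55 mod 61. 55⁻¹ ≡ 10 (mod 61), so λ ≡ 37.
  x = λ² - 13 - 7 = 1369 - 20 ≡ 7; y = λ·(13 - 7) - 0 ≡ 39. → (7, 39)
4P: (7, 39) + (7, 22): same x and y₁ ≡ -y₂, so the sum is O.
4P = O, so the order is 4.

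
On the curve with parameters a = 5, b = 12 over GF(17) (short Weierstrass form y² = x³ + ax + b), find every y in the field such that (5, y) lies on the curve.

3, 14

x³ + 5x + 12 = 162 ≡ 9 (mod 17).
Square roots of 9 mod 17: 3 and 14 (since 3² = 9 ≡ 9).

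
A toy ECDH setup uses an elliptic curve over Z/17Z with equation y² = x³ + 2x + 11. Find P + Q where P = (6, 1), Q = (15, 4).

(6, 1) + (15, 4). λ = (4 - 1)/(15 - 6) ≡ 3/9 mod 17. 9⁻¹ ≡ 2 (mod 17), so λ ≡ 6.
  x = λ² - 6 - 15 = 36 - 21 ≡ 15; y = λ·(6 - 15) - 1 ≡ 13. → (15, 13)

(15, 13)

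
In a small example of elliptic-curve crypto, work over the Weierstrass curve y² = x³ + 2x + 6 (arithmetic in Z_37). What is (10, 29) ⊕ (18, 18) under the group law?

(10, 29) + (18, 18). λ = (18 - 29)/(18 - 10) ≡ 26/8 mod 37. 8⁻¹ ≡ 14 (mod 37), so λ ≡ 31.
  x = λ² - 10 - 18 = 961 - 28 ≡ 8; y = λ·(10 - 8) - 29 ≡ 33. → (8, 33)

(8, 33)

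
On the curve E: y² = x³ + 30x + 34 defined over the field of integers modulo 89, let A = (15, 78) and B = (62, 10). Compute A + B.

(79, 43)

(15, 78) + (62, 10). λ = (10 - 78)/(62 - 15) ≡ 21/47 mod 89. 47⁻¹ ≡ 36 (mod 89), so λ ≡ 44.
  x = λ² - 15 - 62 = 1936 - 77 ≡ 79; y = λ·(15 - 79) - 78 ≡ 43. → (79, 43)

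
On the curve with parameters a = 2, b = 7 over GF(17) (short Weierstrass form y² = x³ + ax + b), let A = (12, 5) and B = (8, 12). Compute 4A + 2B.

(2, 6)

First 4A:
Repeated addition: build up to 4A.
2A: tangent at (12, 5): λ = (3·12² + 2)/(2·5) ≡ 9/10. 10⁻¹ ≡ 12 (mod 17), so λ ≡ 9·12 ≡ 6.
  x = λ² - 12 - 12 = 36 - 24 ≡ 12; y = λ·(12 - 12) - 5 ≡ 12. → (12, 12)
3A: (12, 12) + (12, 5): same x and y₁ ≡ -y₂, so the sum is the point at infinity.
4A: the point at infinity + (12, 5) = (12, 5) (identity).
4A = (12, 5).
Next 2B:
Repeated addition: build up to 2B.
2B: tangent at (8, 12): λ = (3·8² + 2)/(2·12) ≡ 7/7. 7⁻¹ ≡ 5 (mod 17) since 7·5 = 35 ≡ 1, so λ ≡ 7·5 ≡ 1.
  x = λ² - 8 - 8 = 1 - 16 ≡ 2; y = λ·(8 - 2) - 12 ≡ 11. → (2, 11)
2B = (2, 11).
Finally 4A + 2B:
(12, 5) + (2, 11). λ = (11 - 5)/(2 - 12) ≡ 6/7 mod 17. 7⁻¹ ≡ 5 (mod 17), so λ ≡ 13.
  x = λ² - 12 - 2 = 169 - 14 ≡ 2; y = λ·(12 - 2) - 5 ≡ 6. → (2, 6)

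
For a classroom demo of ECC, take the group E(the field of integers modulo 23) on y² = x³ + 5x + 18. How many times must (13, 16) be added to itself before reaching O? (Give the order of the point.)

10

2P: tangent at (13, 16): λ = (3·13² + 5)/(2·16) ≡ 6/9. 9⁻¹ ≡ 18 (mod 23) since 9·18 = 162 ≡ 1, so λ ≡ 6·18 ≡ 16.
  x = λ² - 13 - 13 = 256 - 26 ≡ 0; y = λ·(13 - 0) - 16 ≡ 8. → (0, 8)
3P: (0, 8) + (13, 16). λ = (16 - 8)/(13 - 0) ≡ 8/13 mod 23. 13⁻¹ ≡ 16 (mod 23), so λ ≡ 13.
  x = λ² - 0 - 13 = 169 - 13 ≡ 18; y = λ·(0 - 18) - 8 ≡ 11. → (18, 11)
4P: (18, 11) + (13, 16). λ = (16 - 11)/(13 - 18) ≡ 5/18 mod 23. 18⁻¹ ≡ 9 (mod 23), so λ ≡ 22.
  x = λ² - 18 - 13 = 484 - 31 ≡ 16; y = λ·(18 - 16) - 11 ≡ 10. → (16, 10)
5P: (16, 10) + (13, 16). λ = (16 - 10)/(13 - 16) ≡ 6/20 mod 23. 20⁻¹ ≡ 15 (mod 23), so λ ≡ 21.
  x = λ² - 16 - 13 = 441 - 29 ≡ 21; y = λ·(16 - 21) - 10 ≡ 0. → (21, 0)
6P: (21, 0) + (13, 16). λ = (16 - 0)/(13 - 21) ≡ 16/15 mod 23. 15⁻¹ ≡ 20 (mod 23), so λ ≡ 21.
  x = λ² - 21 - 13 = 441 - 34 ≡ 16; y = λ·(21 - 16) - 0 ≡ 13. → (16, 13)
7P: (16, 13) + (13, 16). λ = (16 - 13)/(13 - 16) ≡ 3/20 mod 23. 20⁻¹ ≡ 15 (mod 23) since 20·15 = 300 ≡ 1, so λ ≡ 22.
  x = λ² - 16 - 13 = 484 - 29 ≡ 18; y = λ·(16 - 18) - 13 ≡ 12. → (18, 12)
8P: (18, 12) + (13, 16). λ = (16 - 12)/(13 - 18) ≡ 4/18 mod 23. 18⁻¹ ≡ 9 (mod 23), so λ ≡ 13.
  x = λ² - 18 - 13 = 169 - 31 ≡ 0; y = λ·(18 - 0) - 12 ≡ 15. → (0, 15)
9P: (0, 15) + (13, 16). λ = (16 - 15)/(13 - 0) ≡ 1/13 mod 23. 13⁻¹ ≡ 16 (mod 23), so λ ≡ 16.
  x = λ² - 0 - 13 = 256 - 13 ≡ 13; y = λ·(0 - 13) - 15 ≡ 7. → (13, 7)
10P: (13, 7) + (13, 16): same x and y₁ ≡ -y₂, so the sum is O.
10P = O, so the order is 10.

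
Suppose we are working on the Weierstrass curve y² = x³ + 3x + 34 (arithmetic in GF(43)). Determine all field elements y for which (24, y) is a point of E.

x³ + 3x + 34 = 13930 ≡ 41 (mod 43).
Square roots of 41 mod 43: 16 and 27 (since 16² = 256 ≡ 41).

16, 27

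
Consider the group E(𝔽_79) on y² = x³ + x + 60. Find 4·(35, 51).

(58, 10)

Write Q = (35, 51).
Double-and-add on 4 = (100)₂. Start with Q = (35, 51) for the leading 1-bit.
double: tangent at (35, 51): λ = (3·35² + 1)/(2·51) ≡ 42/23. 23⁻¹ ≡ 55 (mod 79), so λ ≡ 42·55 ≡ 19.
  x = λ² - 35 - 35 = 361 - 70 ≡ 54; y = λ·(35 - 54) - 51 ≡ 62. → (54, 62)
double: tangent at (54, 62): λ = (3·54² + 1)/(2·62) ≡ 59/45. 45⁻¹ ≡ 72 (mod 79) since 45·72 = 3240 ≡ 1, so λ ≡ 59·72 ≡ 61.
  x = λ² - 54 - 54 = 3721 - 108 ≡ 58; y = λ·(54 - 58) - 62 ≡ 10. → (58, 10)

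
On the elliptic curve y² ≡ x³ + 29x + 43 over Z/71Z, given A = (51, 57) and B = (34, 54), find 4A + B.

First 4A:
Repeated addition: build up to 4A.
2A: tangent at (51, 57): λ = (3·51² + 29)/(2·57) ≡ 22/43. 43⁻¹ ≡ 38 (mod 71), so λ ≡ 22·38 ≡ 55.
  x = λ² - 51 - 51 = 3025 - 102 ≡ 12; y = λ·(51 - 12) - 57 ≡ 29. → (12, 29)
3A: (12, 29) + (51, 57). λ = (57 - 29)/(51 - 12) ≡ 28/39 mod 71. 39⁻¹ ≡ 51 (mod 71) since 39·51 = 1989 ≡ 1, so λ ≡ 8.
  x = λ² - 12 - 51 = 64 - 63 ≡ 1; y = λ·(12 - 1) - 29 ≡ 59. → (1, 59)
4A: (1, 59) + (51, 57). λ = (57 - 59)/(51 - 1) ≡ 69/50 mod 71. 50⁻¹ ≡ 27 (mod 71), so λ ≡ 17.
  x = λ² - 1 - 51 = 289 - 52 ≡ 24; y = λ·(1 - 24) - 59 ≡ 47. → (24, 47)
4A = (24, 47).
Finally 4A + B:
(24, 47) + (34, 54). λ = (54 - 47)/(34 - 24) ≡ 7/10 mod 71. 10⁻¹ ≡ 64 (mod 71), so λ ≡ 22.
  x = λ² - 24 - 34 = 484 - 58 ≡ 0; y = λ·(24 - 0) - 47 ≡ 55. → (0, 55)

(0, 55)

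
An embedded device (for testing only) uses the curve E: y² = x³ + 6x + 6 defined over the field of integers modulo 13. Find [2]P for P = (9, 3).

(11, 5)

tangent at (9, 3): λ = (3·9² + 6)/(2·3) ≡ 2/6. 6⁻¹ ≡ 11 (mod 13) since 6·11 = 66 ≡ 1, so λ ≡ 2·11 ≡ 9.
  x = λ² - 9 - 9 = 81 - 18 ≡ 11; y = λ·(9 - 11) - 3 ≡ 5. → (11, 5)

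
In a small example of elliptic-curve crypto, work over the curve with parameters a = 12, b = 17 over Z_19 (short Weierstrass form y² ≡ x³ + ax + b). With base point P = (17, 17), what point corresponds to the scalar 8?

Repeated addition: build up to 8P.
2P: tangent at (17, 17): λ = (3·17² + 12)/(2·17) ≡ 5/15. 15⁻¹ ≡ 14 (mod 19), so λ ≡ 5·14 ≡ 13.
  x = λ² - 17 - 17 = 169 - 34 ≡ 2; y = λ·(17 - 2) - 17 ≡ 7. → (2, 7)
3P: (2, 7) + (17, 17). λ = (17 - 7)/(17 - 2) ≡ 10/15 mod 19. 15⁻¹ ≡ 14 (mod 19) since 15·14 = 210 ≡ 1, so λ ≡ 7.
  x = λ² - 2 - 17 = 49 - 19 ≡ 11; y = λ·(2 - 11) - 7 ≡ 6. → (11, 6)
4P: (11, 6) + (17, 17). λ = (17 - 6)/(17 - 11) ≡ 11/6 mod 19. 6⁻¹ ≡ 16 (mod 19), so λ ≡ 5.
  x = λ² - 11 - 17 = 25 - 28 ≡ 16; y = λ·(11 - 16) - 6 ≡ 7. → (16, 7)
5P: (16, 7) + (17, 17). λ = (17 - 7)/(17 - 16) ≡ 10/1 mod 19. 1⁻¹ ≡ 1 (mod 19) since 1·1 = 1 ≡ 1, so λ ≡ 10.
  x = λ² - 16 - 17 = 100 - 33 ≡ 10; y = λ·(16 - 10) - 7 ≡ 15. → (10, 15)
6P: (10, 15) + (17, 17). λ = (17 - 15)/(17 - 10) ≡ 2/7 mod 19. 7⁻¹ ≡ 11 (mod 19), so λ ≡ 3.
  x = λ² - 10 - 17 = 9 - 27 ≡ 1; y = λ·(10 - 1) - 15 ≡ 12. → (1, 12)
7P: (1, 12) + (17, 17). λ = (17 - 12)/(17 - 1) ≡ 5/16 mod 19. 16⁻¹ ≡ 6 (mod 19) since 16·6 = 96 ≡ 1, so λ ≡ 11.
  x = λ² - 1 - 17 = 121 - 18 ≡ 8; y = λ·(1 - 8) - 12 ≡ 6. → (8, 6)
8P: (8, 6) + (17, 17). λ = (17 - 6)/(17 - 8) ≡ 11/9 mod 19. 9⁻¹ ≡ 17 (mod 19) since 9·17 = 153 ≡ 1, so λ ≡ 16.
  x = λ² - 8 - 17 = 256 - 25 ≡ 3; y = λ·(8 - 3) - 6 ≡ 17. → (3, 17)

(3, 17)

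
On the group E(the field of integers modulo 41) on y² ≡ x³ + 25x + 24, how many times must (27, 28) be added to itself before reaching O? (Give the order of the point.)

8

2P: tangent at (27, 28): λ = (3·27² + 25)/(2·28) ≡ 39/15. 15⁻¹ ≡ 11 (mod 41) since 15·11 = 165 ≡ 1, so λ ≡ 39·11 ≡ 19.
  x = λ² - 27 - 27 = 361 - 54 ≡ 20; y = λ·(27 - 20) - 28 ≡ 23. → (20, 23)
3P: (20, 23) + (27, 28). λ = (28 - 23)/(27 - 20) ≡ 5/7 mod 41. 7⁻¹ ≡ 6 (mod 41) since 7·6 = 42 ≡ 1, so λ ≡ 30.
  x = λ² - 20 - 27 = 900 - 47 ≡ 33; y = λ·(20 - 33) - 23 ≡ 38. → (33, 38)
4P: (33, 38) + (27, 28). λ = (28 - 38)/(27 - 33) ≡ 31/35 mod 41. 35⁻¹ ≡ 34 (mod 41), so λ ≡ 29.
  x = λ² - 33 - 27 = 841 - 60 ≡ 2; y = λ·(33 - 2) - 38 ≡ 0. → (2, 0)
5P: (2, 0) + (27, 28). λ = (28 - 0)/(27 - 2) ≡ 28/25 mod 41. 25⁻¹ ≡ 23 (mod 41), so λ ≡ 29.
  x = λ² - 2 - 27 = 841 - 29 ≡ 33; y = λ·(2 - 33) - 0 ≡ 3. → (33, 3)
6P: (33, 3) + (27, 28). λ = (28 - 3)/(27 - 33) ≡ 25/35 mod 41. 35⁻¹ ≡ 34 (mod 41), so λ ≡ 30.
  x = λ² - 33 - 27 = 900 - 60 ≡ 20; y = λ·(33 - 20) - 3 ≡ 18. → (20, 18)
7P: (20, 18) + (27, 28). λ = (28 - 18)/(27 - 20) ≡ 10/7 mod 41. 7⁻¹ ≡ 6 (mod 41) since 7·6 = 42 ≡ 1, so λ ≡ 19.
  x = λ² - 20 - 27 = 361 - 47 ≡ 27; y = λ·(20 - 27) - 18 ≡ 13. → (27, 13)
8P: (27, 13) + (27, 28): same x and y₁ ≡ -y₂, so the sum is O.
8P = O, so the order is 8.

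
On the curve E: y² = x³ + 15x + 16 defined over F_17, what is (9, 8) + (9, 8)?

(8, 6)

tangent at (9, 8): λ = (3·9² + 15)/(2·8) ≡ 3/16. 16⁻¹ ≡ 16 (mod 17), so λ ≡ 3·16 ≡ 14.
  x = λ² - 9 - 9 = 196 - 18 ≡ 8; y = λ·(9 - 8) - 8 ≡ 6. → (8, 6)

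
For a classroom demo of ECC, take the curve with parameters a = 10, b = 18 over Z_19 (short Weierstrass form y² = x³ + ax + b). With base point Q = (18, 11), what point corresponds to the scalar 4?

(18, 8)

Double-and-add on 4 = (100)₂. Start with Q = (18, 11) for the leading 1-bit.
double: tangent at (18, 11): λ = (3·18² + 10)/(2·11) ≡ 13/3. 3⁻¹ ≡ 13 (mod 19), so λ ≡ 13·13 ≡ 17.
  x = λ² - 18 - 18 = 289 - 36 ≡ 6; y = λ·(18 - 6) - 11 ≡ 3. → (6, 3)
double: tangent at (6, 3): λ = (3·6² + 10)/(2·3) ≡ 4/6. 6⁻¹ ≡ 16 (mod 19) since 6·16 = 96 ≡ 1, so λ ≡ 4·16 ≡ 7.
  x = λ² - 6 - 6 = 49 - 12 ≡ 18; y = λ·(6 - 18) - 3 ≡ 8. → (18, 8)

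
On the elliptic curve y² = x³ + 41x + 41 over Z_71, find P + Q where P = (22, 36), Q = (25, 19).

(64, 60)

(22, 36) + (25, 19). λ = (19 - 36)/(25 - 22) ≡ 54/3 mod 71. 3⁻¹ ≡ 24 (mod 71), so λ ≡ 18.
  x = λ² - 22 - 25 = 324 - 47 ≡ 64; y = λ·(22 - 64) - 36 ≡ 60. → (64, 60)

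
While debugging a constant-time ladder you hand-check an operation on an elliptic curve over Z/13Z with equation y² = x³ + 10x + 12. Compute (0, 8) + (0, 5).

The two points share x = 0 and their y-coordinates satisfy 8 + 5 ≡ 0 (mod 13), so they are inverses. Their sum is O.

O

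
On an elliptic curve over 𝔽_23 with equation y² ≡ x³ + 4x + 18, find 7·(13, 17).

Write Q = (13, 17).
Repeated addition: build up to 7Q.
2Q: tangent at (13, 17): λ = (3·13² + 4)/(2·17) ≡ 5/11. 11⁻¹ ≡ 21 (mod 23), so λ ≡ 5·21 ≡ 13.
  x = λ² - 13 - 13 = 169 - 26 ≡ 5; y = λ·(13 - 5) - 17 ≡ 18. → (5, 18)
3Q: (5, 18) + (13, 17). λ = (17 - 18)/(13 - 5) ≡ 22/8 mod 23. 8⁻¹ ≡ 3 (mod 23) since 8·3 = 24 ≡ 1, so λ ≡ 20.
  x = λ² - 5 - 13 = 400 - 18 ≡ 14; y = λ·(5 - 14) - 18 ≡ 9. → (14, 9)
4Q: (14, 9) + (13, 17). λ = (17 - 9)/(13 - 14) ≡ 8/22 mod 23. 22⁻¹ ≡ 22 (mod 23), so λ ≡ 15.
  x = λ² - 14 - 13 = 225 - 27 ≡ 14; y = λ·(14 - 14) - 9 ≡ 14. → (14, 14)
5Q: (14, 14) + (13, 17). λ = (17 - 14)/(13 - 14) ≡ 3/22 mod 23. 22⁻¹ ≡ 22 (mod 23), so λ ≡ 20.
  x = λ² - 14 - 13 = 400 - 27 ≡ 5; y = λ·(14 - 5) - 14 ≡ 5. → (5, 5)
6Q: (5, 5) + (13, 17). λ = (17 - 5)/(13 - 5) ≡ 12/8 mod 23. 8⁻¹ ≡ 3 (mod 23) since 8·3 = 24 ≡ 1, so λ ≡ 13.
  x = λ² - 5 - 13 = 169 - 18 ≡ 13; y = λ·(5 - 13) - 5 ≡ 6. → (13, 6)
7Q: (13, 6) + (13, 17): same x and y₁ ≡ -y₂, so the sum is 𝒪.

O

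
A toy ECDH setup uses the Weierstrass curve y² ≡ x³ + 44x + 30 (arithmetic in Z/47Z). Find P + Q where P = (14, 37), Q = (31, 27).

(14, 37) + (31, 27). λ = (27 - 37)/(31 - 14) ≡ 37/17 mod 47. 17⁻¹ ≡ 36 (mod 47), so λ ≡ 16.
  x = λ² - 14 - 31 = 256 - 45 ≡ 23; y = λ·(14 - 23) - 37 ≡ 7. → (23, 7)

(23, 7)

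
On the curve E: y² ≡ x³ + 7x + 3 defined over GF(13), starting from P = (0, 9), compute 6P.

Repeated addition: build up to 6P.
2P: tangent at (0, 9): λ = (3·0² + 7)/(2·9) ≡ 7/5. 5⁻¹ ≡ 8 (mod 13) since 5·8 = 40 ≡ 1, so λ ≡ 7·8 ≡ 4.
  x = λ² - 0 - 0 = 16 - 0 ≡ 3; y = λ·(0 - 3) - 9 ≡ 5. → (3, 5)
3P: (3, 5) + (0, 9). λ = (9 - 5)/(0 - 3) ≡ 4/10 mod 13. 10⁻¹ ≡ 4 (mod 13), so λ ≡ 3.
  x = λ² - 3 - 0 = 9 - 3 ≡ 6; y = λ·(3 - 6) - 5 ≡ 12. → (6, 12)
4P: (6, 12) + (0, 9). λ = (9 - 12)/(0 - 6) ≡ 10/7 mod 13. 7⁻¹ ≡ 2 (mod 13), so λ ≡ 7.
  x = λ² - 6 - 0 = 49 - 6 ≡ 4; y = λ·(6 - 4) - 12 ≡ 2. → (4, 2)
5P: (4, 2) + (0, 9). λ = (9 - 2)/(0 - 4) ≡ 7/9 mod 13. 9⁻¹ ≡ 3 (mod 13) since 9·3 = 27 ≡ 1, so λ ≡ 8.
  x = λ² - 4 - 0 = 64 - 4 ≡ 8; y = λ·(4 - 8) - 2 ≡ 5. → (8, 5)
6P: (8, 5) + (0, 9). λ = (9 - 5)/(0 - 8) ≡ 4/5 mod 13. 5⁻¹ ≡ 8 (mod 13), so λ ≡ 6.
  x = λ² - 8 - 0 = 36 - 8 ≡ 2; y = λ·(8 - 2) - 5 ≡ 5. → (2, 5)

(2, 5)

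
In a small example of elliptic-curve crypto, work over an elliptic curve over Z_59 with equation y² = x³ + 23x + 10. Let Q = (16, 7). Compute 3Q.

Repeated addition: build up to 3Q.
2Q: tangent at (16, 7): λ = (3·16² + 23)/(2·7) ≡ 24/14. 14⁻¹ ≡ 38 (mod 59), so λ ≡ 24·38 ≡ 27.
  x = λ² - 16 - 16 = 729 - 32 ≡ 48; y = λ·(16 - 48) - 7 ≡ 14. → (48, 14)
3Q: (48, 14) + (16, 7). λ = (7 - 14)/(16 - 48) ≡ 52/27 mod 59. 27⁻¹ ≡ 35 (mod 59) since 27·35 = 945 ≡ 1, so λ ≡ 50.
  x = λ² - 48 - 16 = 2500 - 64 ≡ 17; y = λ·(48 - 17) - 14 ≡ 2. → (17, 2)

(17, 2)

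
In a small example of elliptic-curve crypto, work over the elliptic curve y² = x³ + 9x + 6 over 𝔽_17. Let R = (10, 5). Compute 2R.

tangent at (10, 5): λ = (3·10² + 9)/(2·5) ≡ 3/10. 10⁻¹ ≡ 12 (mod 17), so λ ≡ 3·12 ≡ 2.
  x = λ² - 10 - 10 = 4 - 20 ≡ 1; y = λ·(10 - 1) - 5 ≡ 13. → (1, 13)

(1, 13)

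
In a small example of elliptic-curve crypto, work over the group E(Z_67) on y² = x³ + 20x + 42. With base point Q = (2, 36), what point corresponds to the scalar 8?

(49, 58)

Double-and-add on 8 = (1000)₂. Start with Q = (2, 36) for the leading 1-bit.
double: tangent at (2, 36): λ = (3·2² + 20)/(2·36) ≡ 32/5. 5⁻¹ ≡ 27 (mod 67), so λ ≡ 32·27 ≡ 60.
  x = λ² - 2 - 2 = 3600 - 4 ≡ 45; y = λ·(2 - 45) - 36 ≡ 64. → (45, 64)
double: tangent at (45, 64): λ = (3·45² + 20)/(2·64) ≡ 65/61. 61⁻¹ ≡ 11 (mod 67), so λ ≡ 65·11 ≡ 45.
  x = λ² - 45 - 45 = 2025 - 90 ≡ 59; y = λ·(45 - 59) - 64 ≡ 43. → (59, 43)
double: tangent at (59, 43): λ = (3·59² + 20)/(2·43) ≡ 11/19. 19⁻¹ ≡ 60 (mod 67) since 19·60 = 1140 ≡ 1, so λ ≡ 11·60 ≡ 57.
  x = λ² - 59 - 59 = 3249 - 118 ≡ 49; y = λ·(59 - 49) - 43 ≡ 58. → (49, 58)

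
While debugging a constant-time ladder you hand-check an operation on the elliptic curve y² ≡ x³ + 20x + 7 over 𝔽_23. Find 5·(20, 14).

Write P = (20, 14).
Repeated addition: build up to 5P.
2P: tangent at (20, 14): λ = (3·20² + 20)/(2·14) ≡ 1/5. 5⁻¹ ≡ 14 (mod 23), so λ ≡ 1·14 ≡ 14.
  x = λ² - 20 - 20 = 196 - 40 ≡ 18; y = λ·(20 - 18) - 14 ≡ 14. → (18, 14)
3P: (18, 14) + (20, 14). λ = (14 - 14)/(20 - 18) ≡ 0/2 mod 23. 2⁻¹ ≡ 12 (mod 23) since 2·12 = 24 ≡ 1, so λ ≡ 0.
  x = λ² - 18 - 20 = 0 - 38 ≡ 8; y = λ·(18 - 8) - 14 ≡ 9. → (8, 9)
4P: (8, 9) + (20, 14). λ = (14 - 9)/(20 - 8) ≡ 5/12 mod 23. 12⁻¹ ≡ 2 (mod 23) since 12·2 = 24 ≡ 1, so λ ≡ 10.
  x = λ² - 8 - 20 = 100 - 28 ≡ 3; y = λ·(8 - 3) - 9 ≡ 18. → (3, 18)
5P: (3, 18) + (20, 14). λ = (14 - 18)/(20 - 3) ≡ 19/17 mod 23. 17⁻¹ ≡ 19 (mod 23) since 17·19 = 323 ≡ 1, so λ ≡ 16.
  x = λ² - 3 - 20 = 256 - 23 ≡ 3; y = λ·(3 - 3) - 18 ≡ 5. → (3, 5)

(3, 5)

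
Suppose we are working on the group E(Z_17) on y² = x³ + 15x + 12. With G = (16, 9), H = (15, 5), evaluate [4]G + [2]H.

First 4G:
Double-and-add on 4 = (100)₂. Start with G = (16, 9) for the leading 1-bit.
double: tangent at (16, 9): λ = (3·16² + 15)/(2·9) ≡ 1/1. 1⁻¹ ≡ 1 (mod 17), so λ ≡ 1·1 ≡ 1.
  x = λ² - 16 - 16 = 1 - 32 ≡ 3; y = λ·(16 - 3) - 9 ≡ 4. → (3, 4)
double: tangent at (3, 4): λ = (3·3² + 15)/(2·4) ≡ 8/8. 8⁻¹ ≡ 15 (mod 17) since 8·15 = 120 ≡ 1, so λ ≡ 8·15 ≡ 1.
  x = λ² - 3 - 3 = 1 - 6 ≡ 12; y = λ·(3 - 12) - 4 ≡ 4. → (12, 4)
4G = (12, 4).
Next 2H:
Repeated addition: build up to 2H.
2H: tangent at (15, 5): λ = (3·15² + 15)/(2·5) ≡ 10/10. 10⁻¹ ≡ 12 (mod 17), so λ ≡ 10·12 ≡ 1.
  x = λ² - 15 - 15 = 1 - 30 ≡ 5; y = λ·(15 - 5) - 5 ≡ 5. → (5, 5)
2H = (5, 5).
Finally 4G + 2H:
(12, 4) + (5, 5). λ = (5 - 4)/(5 - 12) ≡ 1/10 mod 17. 10⁻¹ ≡ 12 (mod 17), so λ ≡ 12.
  x = λ² - 12 - 5 = 144 - 17 ≡ 8; y = λ·(12 - 8) - 4 ≡ 10. → (8, 10)

(8, 10)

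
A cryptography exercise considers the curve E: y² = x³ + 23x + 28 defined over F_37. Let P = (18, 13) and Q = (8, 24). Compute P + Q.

(18, 13) + (8, 24). λ = (24 - 13)/(8 - 18) ≡ 11/27 mod 37. 27⁻¹ ≡ 11 (mod 37), so λ ≡ 10.
  x = λ² - 18 - 8 = 100 - 26 ≡ 0; y = λ·(18 - 0) - 13 ≡ 19. → (0, 19)

(0, 19)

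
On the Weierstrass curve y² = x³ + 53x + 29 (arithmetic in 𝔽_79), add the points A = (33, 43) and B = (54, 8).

(65, 63)

(33, 43) + (54, 8). λ = (8 - 43)/(54 - 33) ≡ 44/21 mod 79. 21⁻¹ ≡ 64 (mod 79), so λ ≡ 51.
  x = λ² - 33 - 54 = 2601 - 87 ≡ 65; y = λ·(33 - 65) - 43 ≡ 63. → (65, 63)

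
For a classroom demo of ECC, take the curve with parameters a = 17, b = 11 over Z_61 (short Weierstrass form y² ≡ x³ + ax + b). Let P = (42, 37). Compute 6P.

(31, 16)

Repeated addition: build up to 6P.
2P: tangent at (42, 37): λ = (3·42² + 17)/(2·37) ≡ 2/13. 13⁻¹ ≡ 47 (mod 61), so λ ≡ 2·47 ≡ 33.
  x = λ² - 42 - 42 = 1089 - 84 ≡ 29; y = λ·(42 - 29) - 37 ≡ 26. → (29, 26)
3P: (29, 26) + (42, 37). λ = (37 - 26)/(42 - 29) ≡ 11/13 mod 61. 13⁻¹ ≡ 47 (mod 61) since 13·47 = 611 ≡ 1, so λ ≡ 29.
  x = λ² - 29 - 42 = 841 - 71 ≡ 38; y = λ·(29 - 38) - 26 ≡ 18. → (38, 18)
4P: (38, 18) + (42, 37). λ = (37 - 18)/(42 - 38) ≡ 19/4 mod 61. 4⁻¹ ≡ 46 (mod 61) since 4·46 = 184 ≡ 1, so λ ≡ 20.
  x = λ² - 38 - 42 = 400 - 80 ≡ 15; y = λ·(38 - 15) - 18 ≡ 15. → (15, 15)
5P: (15, 15) + (42, 37). λ = (37 - 15)/(42 - 15) ≡ 22/27 mod 61. 27⁻¹ ≡ 52 (mod 61), so λ ≡ 46.
  x = λ² - 15 - 42 = 2116 - 57 ≡ 46; y = λ·(15 - 46) - 15 ≡ 23. → (46, 23)
6P: (46, 23) + (42, 37). λ = (37 - 23)/(42 - 46) ≡ 14/57 mod 61. 57⁻¹ ≡ 15 (mod 61), so λ ≡ 27.
  x = λ² - 46 - 42 = 729 - 88 ≡ 31; y = λ·(46 - 31) - 23 ≡ 16. → (31, 16)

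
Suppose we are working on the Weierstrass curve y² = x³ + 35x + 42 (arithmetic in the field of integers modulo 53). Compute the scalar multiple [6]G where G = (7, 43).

(12, 32)

Double-and-add on 6 = (110)₂. Start with G = (7, 43) for the leading 1-bit.
double: tangent at (7, 43): λ = (3·7² + 35)/(2·43) ≡ 23/33. 33⁻¹ ≡ 45 (mod 53) since 33·45 = 1485 ≡ 1, so λ ≡ 23·45 ≡ 28.
  x = λ² - 7 - 7 = 784 - 14 ≡ 28; y = λ·(7 - 28) - 43 ≡ 5. → (28, 5)
add G: (28, 5) + (7, 43). λ = (43 - 5)/(7 - 28) ≡ 38/32 mod 53. 32⁻¹ ≡ 5 (mod 53), so λ ≡ 31.
  x = λ² - 28 - 7 = 961 - 35 ≡ 25; y = λ·(28 - 25) - 5 ≡ 35. → (25, 35)
double: tangent at (25, 35): λ = (3·25² + 35)/(2·35) ≡ 2/17. 17⁻¹ ≡ 25 (mod 53), so λ ≡ 2·25 ≡ 50.
  x = λ² - 25 - 25 = 2500 - 50 ≡ 12; y = λ·(25 - 12) - 35 ≡ 32. → (12, 32)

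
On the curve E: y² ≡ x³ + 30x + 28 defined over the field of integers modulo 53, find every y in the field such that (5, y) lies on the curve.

12, 41

x³ + 30x + 28 = 303 ≡ 38 (mod 53).
Square roots of 38 mod 53: 12 and 41 (since 12² = 144 ≡ 38).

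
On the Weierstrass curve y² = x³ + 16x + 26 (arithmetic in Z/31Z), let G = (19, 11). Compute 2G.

tangent at (19, 11): λ = (3·19² + 16)/(2·11) ≡ 14/22. 22⁻¹ ≡ 24 (mod 31), so λ ≡ 14·24 ≡ 26.
  x = λ² - 19 - 19 = 676 - 38 ≡ 18; y = λ·(19 - 18) - 11 ≡ 15. → (18, 15)

(18, 15)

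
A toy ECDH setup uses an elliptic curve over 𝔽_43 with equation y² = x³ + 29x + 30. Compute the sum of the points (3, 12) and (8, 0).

(3, 12) + (8, 0). λ = (0 - 12)/(8 - 3) ≡ 31/5 mod 43. 5⁻¹ ≡ 26 (mod 43), so λ ≡ 32.
  x = λ² - 3 - 8 = 1024 - 11 ≡ 24; y = λ·(3 - 24) - 12 ≡ 4. → (24, 4)

(24, 4)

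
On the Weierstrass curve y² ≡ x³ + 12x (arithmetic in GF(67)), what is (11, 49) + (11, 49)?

tangent at (11, 49): λ = (3·11² + 12)/(2·49) ≡ 40/31. 31⁻¹ ≡ 13 (mod 67) since 31·13 = 403 ≡ 1, so λ ≡ 40·13 ≡ 51.
  x = λ² - 11 - 11 = 2601 - 22 ≡ 33; y = λ·(11 - 33) - 49 ≡ 35. → (33, 35)

(33, 35)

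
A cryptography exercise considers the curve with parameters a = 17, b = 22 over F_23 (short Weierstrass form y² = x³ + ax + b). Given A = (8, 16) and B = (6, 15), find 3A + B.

First 3A:
Repeated addition: build up to 3A.
2A: tangent at (8, 16): λ = (3·8² + 17)/(2·16) ≡ 2/9. 9⁻¹ ≡ 18 (mod 23) since 9·18 = 162 ≡ 1, so λ ≡ 2·18 ≡ 13.
  x = λ² - 8 - 8 = 169 - 16 ≡ 15; y = λ·(8 - 15) - 16 ≡ 8. → (15, 8)
3A: (15, 8) + (8, 16). λ = (16 - 8)/(8 - 15) ≡ 8/16 mod 23. 16⁻¹ ≡ 13 (mod 23) since 16·13 = 208 ≡ 1, so λ ≡ 12.
  x = λ² - 15 - 8 = 144 - 23 ≡ 6; y = λ·(15 - 6) - 8 ≡ 8. → (6, 8)
3A = (6, 8).
Finally 3A + B:
(6, 8) + (6, 15): same x and y₁ ≡ -y₂, so the sum is O.

O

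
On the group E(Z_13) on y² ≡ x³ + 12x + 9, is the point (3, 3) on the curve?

no

y² = 3² ≡ 9; x³ + 12x + 9 = 72 ≡ 7 (mod 13). 9 ≠ 7.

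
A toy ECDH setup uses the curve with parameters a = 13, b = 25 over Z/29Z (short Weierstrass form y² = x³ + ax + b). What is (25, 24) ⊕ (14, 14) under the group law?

(10, 16)

(25, 24) + (14, 14). λ = (14 - 24)/(14 - 25) ≡ 19/18 mod 29. 18⁻¹ ≡ 21 (mod 29), so λ ≡ 22.
  x = λ² - 25 - 14 = 484 - 39 ≡ 10; y = λ·(25 - 10) - 24 ≡ 16. → (10, 16)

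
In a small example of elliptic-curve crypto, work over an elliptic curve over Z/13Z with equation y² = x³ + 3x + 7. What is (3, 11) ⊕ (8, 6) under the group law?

(3, 2)

(3, 11) + (8, 6). λ = (6 - 11)/(8 - 3) ≡ 8/5 mod 13. 5⁻¹ ≡ 8 (mod 13), so λ ≡ 12.
  x = λ² - 3 - 8 = 144 - 11 ≡ 3; y = λ·(3 - 3) - 11 ≡ 2. → (3, 2)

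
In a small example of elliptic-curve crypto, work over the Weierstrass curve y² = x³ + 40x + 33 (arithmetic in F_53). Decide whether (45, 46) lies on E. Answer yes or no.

y² = 46² ≡ 49; x³ + 40x + 33 = 92958 ≡ 49 (mod 53). 49 = 49.

yes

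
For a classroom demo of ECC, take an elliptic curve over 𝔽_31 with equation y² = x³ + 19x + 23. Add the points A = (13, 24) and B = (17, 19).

(20, 8)

(13, 24) + (17, 19). λ = (19 - 24)/(17 - 13) ≡ 26/4 mod 31. 4⁻¹ ≡ 8 (mod 31), so λ ≡ 22.
  x = λ² - 13 - 17 = 484 - 30 ≡ 20; y = λ·(13 - 20) - 24 ≡ 8. → (20, 8)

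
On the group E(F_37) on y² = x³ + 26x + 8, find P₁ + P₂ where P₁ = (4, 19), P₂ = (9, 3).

(15, 31)

(4, 19) + (9, 3). λ = (3 - 19)/(9 - 4) ≡ 21/5 mod 37. 5⁻¹ ≡ 15 (mod 37) since 5·15 = 75 ≡ 1, so λ ≡ 19.
  x = λ² - 4 - 9 = 361 - 13 ≡ 15; y = λ·(4 - 15) - 19 ≡ 31. → (15, 31)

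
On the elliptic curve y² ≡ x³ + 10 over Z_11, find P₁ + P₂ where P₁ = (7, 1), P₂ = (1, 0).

(7, 10)

(7, 1) + (1, 0). λ = (0 - 1)/(1 - 7) ≡ 10/5 mod 11. 5⁻¹ ≡ 9 (mod 11) since 5·9 = 45 ≡ 1, so λ ≡ 2.
  x = λ² - 7 - 1 = 4 - 8 ≡ 7; y = λ·(7 - 7) - 1 ≡ 10. → (7, 10)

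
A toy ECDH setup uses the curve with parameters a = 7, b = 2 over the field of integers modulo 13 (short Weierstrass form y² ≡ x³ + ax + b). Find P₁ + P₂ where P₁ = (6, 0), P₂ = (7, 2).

(6, 0) + (7, 2). λ = (2 - 0)/(7 - 6) ≡ 2/1 mod 13. 1⁻¹ ≡ 1 (mod 13), so λ ≡ 2.
  x = λ² - 6 - 7 = 4 - 13 ≡ 4; y = λ·(6 - 4) - 0 ≡ 4. → (4, 4)

(4, 4)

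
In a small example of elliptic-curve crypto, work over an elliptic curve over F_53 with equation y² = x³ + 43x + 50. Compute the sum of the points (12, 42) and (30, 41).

(20, 35)

(12, 42) + (30, 41). λ = (41 - 42)/(30 - 12) ≡ 52/18 mod 53. 18⁻¹ ≡ 3 (mod 53) since 18·3 = 54 ≡ 1, so λ ≡ 50.
  x = λ² - 12 - 30 = 2500 - 42 ≡ 20; y = λ·(12 - 20) - 42 ≡ 35. → (20, 35)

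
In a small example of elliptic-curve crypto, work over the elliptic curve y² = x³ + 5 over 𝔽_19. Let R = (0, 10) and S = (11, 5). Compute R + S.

(0, 10) + (11, 5). λ = (5 - 10)/(11 - 0) ≡ 14/11 mod 19. 11⁻¹ ≡ 7 (mod 19), so λ ≡ 3.
  x = λ² - 0 - 11 = 9 - 11 ≡ 17; y = λ·(0 - 17) - 10 ≡ 15. → (17, 15)

(17, 15)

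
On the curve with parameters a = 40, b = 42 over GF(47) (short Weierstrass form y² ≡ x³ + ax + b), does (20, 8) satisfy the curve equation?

y² = 8² ≡ 17; x³ + 40x + 42 = 8842 ≡ 6 (mod 47). 17 ≠ 6.

no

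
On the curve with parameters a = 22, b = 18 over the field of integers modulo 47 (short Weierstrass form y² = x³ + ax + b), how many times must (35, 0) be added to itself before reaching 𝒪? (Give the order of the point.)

2P: (35, 0) + (35, 0): same x and y₁ ≡ -y₂, so the sum is 𝒪.
2P = 𝒪, so the order is 2.

2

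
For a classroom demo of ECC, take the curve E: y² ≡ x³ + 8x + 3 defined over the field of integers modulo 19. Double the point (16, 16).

tangent at (16, 16): λ = (3·16² + 8)/(2·16) ≡ 16/13. 13⁻¹ ≡ 3 (mod 19) since 13·3 = 39 ≡ 1, so λ ≡ 16·3 ≡ 10.
  x = λ² - 16 - 16 = 100 - 32 ≡ 11; y = λ·(16 - 11) - 16 ≡ 15. → (11, 15)

(11, 15)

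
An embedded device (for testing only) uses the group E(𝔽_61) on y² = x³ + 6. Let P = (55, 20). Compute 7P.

(6, 10)

Repeated addition: build up to 7P.
2P: tangent at (55, 20): λ = (3·55² + 0)/(2·20) ≡ 47/40. 40⁻¹ ≡ 29 (mod 61) since 40·29 = 1160 ≡ 1, so λ ≡ 47·29 ≡ 21.
  x = λ² - 55 - 55 = 441 - 110 ≡ 26; y = λ·(55 - 26) - 20 ≡ 40. → (26, 40)
3P: (26, 40) + (55, 20). λ = (20 - 40)/(55 - 26) ≡ 41/29 mod 61. 29⁻¹ ≡ 40 (mod 61), so λ ≡ 54.
  x = λ² - 26 - 55 = 2916 - 81 ≡ 29; y = λ·(26 - 29) - 40 ≡ 42. → (29, 42)
4P: (29, 42) + (55, 20). λ = (20 - 42)/(55 - 29) ≡ 39/26 mod 61. 26⁻¹ ≡ 54 (mod 61), so λ ≡ 32.
  x = λ² - 29 - 55 = 1024 - 84 ≡ 25; y = λ·(29 - 25) - 42 ≡ 25. → (25, 25)
5P: (25, 25) + (55, 20). λ = (20 - 25)/(55 - 25) ≡ 56/30 mod 61. 30⁻¹ ≡ 59 (mod 61) since 30·59 = 1770 ≡ 1, so λ ≡ 10.
  x = λ² - 25 - 55 = 100 - 80 ≡ 20; y = λ·(25 - 20) - 25 ≡ 25. → (20, 25)
6P: (20, 25) + (55, 20). λ = (20 - 25)/(55 - 20) ≡ 56/35 mod 61. 35⁻¹ ≡ 7 (mod 61) since 35·7 = 245 ≡ 1, so λ ≡ 26.
  x = λ² - 20 - 55 = 676 - 75 ≡ 52; y = λ·(20 - 52) - 25 ≡ 58. → (52, 58)
7P: (52, 58) + (55, 20). λ = (20 - 58)/(55 - 52) ≡ 23/3 mod 61. 3⁻¹ ≡ 41 (mod 61) since 3·41 = 123 ≡ 1, so λ ≡ 28.
  x = λ² - 52 - 55 = 784 - 107 ≡ 6; y = λ·(52 - 6) - 58 ≡ 10. → (6, 10)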